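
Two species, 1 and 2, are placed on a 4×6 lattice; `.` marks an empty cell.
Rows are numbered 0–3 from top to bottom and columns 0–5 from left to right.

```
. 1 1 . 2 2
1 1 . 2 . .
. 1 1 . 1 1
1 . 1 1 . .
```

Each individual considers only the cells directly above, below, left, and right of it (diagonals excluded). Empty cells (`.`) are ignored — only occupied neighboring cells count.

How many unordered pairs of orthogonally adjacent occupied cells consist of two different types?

Scan each occupied cell's neighbors to the right and below so each pair is counted once.
Row 0: 1(0,1)–1(0,2)= 1(0,1)–1(1,1)= 2(0,4)–2(0,5)=  → 0/3 unlike.
Row 1: 1(1,0)–1(1,1)= 1(1,1)–1(2,1)=  → 0/2 unlike.
Row 2: 1(2,1)–1(2,2)= 1(2,2)–1(3,2)= 1(2,4)–1(2,5)=  → 0/3 unlike.
Row 3: 1(3,2)–1(3,3)=  → 0/1 unlike.
Total adjacent occupied pairs: 9; unlike-type pairs: 0.

0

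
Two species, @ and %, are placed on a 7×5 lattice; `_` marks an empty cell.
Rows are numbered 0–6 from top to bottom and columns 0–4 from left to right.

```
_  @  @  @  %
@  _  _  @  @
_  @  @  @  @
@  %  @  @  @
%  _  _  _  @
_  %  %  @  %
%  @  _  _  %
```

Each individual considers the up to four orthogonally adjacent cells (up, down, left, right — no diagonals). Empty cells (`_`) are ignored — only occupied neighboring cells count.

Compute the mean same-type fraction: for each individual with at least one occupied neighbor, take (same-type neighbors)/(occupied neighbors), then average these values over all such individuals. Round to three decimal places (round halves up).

0.556

Row 0: (0,1)@ 1/1 · (0,2)@ 2/2 · (0,3)@ 2/3 · (0,4)% 0/2
Row 1: (1,0)@ — no occupied neighbors · (1,3)@ 3/3 · (1,4)@ 2/3
Row 2: (2,1)@ 1/2 · (2,2)@ 3/3 · (2,3)@ 4/4 · (2,4)@ 3/3
Row 3: (3,0)@ 0/2 · (3,1)% 0/3 · (3,2)@ 2/3 · (3,3)@ 3/3 · (3,4)@ 3/3
Row 4: (4,0)% 0/1 · (4,4)@ 1/2
Row 5: (5,1)% 1/2 · (5,2)% 1/2 · (5,3)@ 0/2 · (5,4)% 1/3
Row 6: (6,0)% 0/1 · (6,1)@ 0/2 · (6,4)% 1/1
Sum over 24 individuals: 1/1 + 2/2 + 2/3 + 0/2 + 3/3 + 2/3 + 1/2 + 3/3 + 4/4 + 3/3 + 0/2 + 0/3 + 2/3 + 3/3 + 3/3 + 0/1 + 1/2 + 1/2 + 1/2 + 0/2 + 1/3 + 0/1 + 0/2 + 1/1 = 40/3; mean = 40/3 ÷ 24 = 5/9 = 0.555555… → 0.556.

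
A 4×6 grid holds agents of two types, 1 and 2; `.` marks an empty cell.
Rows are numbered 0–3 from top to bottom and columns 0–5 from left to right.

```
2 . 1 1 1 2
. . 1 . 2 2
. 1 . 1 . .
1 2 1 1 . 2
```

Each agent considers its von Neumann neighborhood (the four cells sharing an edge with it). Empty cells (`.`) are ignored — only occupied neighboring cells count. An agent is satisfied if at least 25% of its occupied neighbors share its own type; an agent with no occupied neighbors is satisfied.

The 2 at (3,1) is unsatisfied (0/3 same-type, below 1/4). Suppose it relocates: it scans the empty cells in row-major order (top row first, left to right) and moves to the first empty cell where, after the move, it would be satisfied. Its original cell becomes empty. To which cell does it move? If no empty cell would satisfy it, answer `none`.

Vacating (3,1). Empty cells in order:
  (0,1): 1/2 same-type → satisfied — stop here.

(0,1)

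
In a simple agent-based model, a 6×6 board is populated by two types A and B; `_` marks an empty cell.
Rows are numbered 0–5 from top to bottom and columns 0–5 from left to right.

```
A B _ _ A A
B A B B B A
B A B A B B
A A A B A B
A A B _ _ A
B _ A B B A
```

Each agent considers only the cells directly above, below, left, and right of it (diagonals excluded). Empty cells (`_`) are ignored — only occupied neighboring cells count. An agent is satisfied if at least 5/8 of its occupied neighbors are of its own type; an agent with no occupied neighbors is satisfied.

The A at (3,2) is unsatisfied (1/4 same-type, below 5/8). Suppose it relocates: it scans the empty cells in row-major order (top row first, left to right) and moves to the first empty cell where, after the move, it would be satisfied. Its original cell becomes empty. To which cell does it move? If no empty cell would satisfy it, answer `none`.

Vacating (3,2). Empty cells in order:
  (0,2): 0/2 same-type → still unsatisfied.
  (0,3): 1/2 same-type → still unsatisfied.
  (4,3): 0/3 same-type → still unsatisfied.
  (4,4): 2/3 same-type → satisfied — stop here.

(4,4)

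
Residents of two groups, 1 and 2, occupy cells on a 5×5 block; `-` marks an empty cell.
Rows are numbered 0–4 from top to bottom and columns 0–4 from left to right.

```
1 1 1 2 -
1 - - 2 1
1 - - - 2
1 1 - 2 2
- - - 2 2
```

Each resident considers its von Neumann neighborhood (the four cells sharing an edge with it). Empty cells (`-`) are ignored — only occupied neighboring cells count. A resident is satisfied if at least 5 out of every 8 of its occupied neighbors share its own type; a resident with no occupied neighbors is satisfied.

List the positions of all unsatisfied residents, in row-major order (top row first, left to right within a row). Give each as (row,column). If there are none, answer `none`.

(0,2), (0,3), (1,3), (1,4), (2,4)

(0,0)1 2/2 satisfied
(0,1)1 2/2 satisfied
(0,2)1 1/2 not
(0,3)2 1/2 not
(1,0)1 2/2 satisfied
(1,3)2 1/2 not
(1,4)1 0/2 not
(2,0)1 2/2 satisfied
(2,4)2 1/2 not
(3,0)1 2/2 satisfied
(3,1)1 1/1 satisfied
(3,3)2 2/2 satisfied
(3,4)2 3/3 satisfied
(4,3)2 2/2 satisfied
(4,4)2 2/2 satisfied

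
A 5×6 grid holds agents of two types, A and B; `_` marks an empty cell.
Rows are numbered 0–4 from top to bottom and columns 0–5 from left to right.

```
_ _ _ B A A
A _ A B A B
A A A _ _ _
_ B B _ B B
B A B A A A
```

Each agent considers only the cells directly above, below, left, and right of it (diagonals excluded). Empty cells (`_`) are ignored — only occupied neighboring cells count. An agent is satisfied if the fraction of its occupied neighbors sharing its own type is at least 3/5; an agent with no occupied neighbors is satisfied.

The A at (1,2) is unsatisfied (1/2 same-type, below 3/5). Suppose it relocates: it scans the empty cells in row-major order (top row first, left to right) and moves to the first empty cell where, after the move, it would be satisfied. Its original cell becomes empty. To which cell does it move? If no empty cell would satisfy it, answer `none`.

(0,0)

Vacating (1,2). Empty cells in order:
  (0,0): 1/1 same-type → satisfied — stop here.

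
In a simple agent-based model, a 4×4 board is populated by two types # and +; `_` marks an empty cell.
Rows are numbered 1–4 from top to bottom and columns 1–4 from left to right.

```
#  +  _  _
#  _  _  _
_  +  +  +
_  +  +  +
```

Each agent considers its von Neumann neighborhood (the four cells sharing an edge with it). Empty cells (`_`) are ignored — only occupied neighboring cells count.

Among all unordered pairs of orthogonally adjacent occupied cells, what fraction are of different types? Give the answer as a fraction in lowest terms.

1/9

Scan each occupied cell's neighbors to the right and below so each pair is counted once.
From row 1: 1 unlike of 2 pairs (running 1/2).
From row 3: 0 unlike of 5 pairs (running 1/7).
From row 4: 0 unlike of 2 pairs (running 1/9).
Total adjacent occupied pairs: 9; unlike-type pairs: 1.
1/9 is already in lowest terms.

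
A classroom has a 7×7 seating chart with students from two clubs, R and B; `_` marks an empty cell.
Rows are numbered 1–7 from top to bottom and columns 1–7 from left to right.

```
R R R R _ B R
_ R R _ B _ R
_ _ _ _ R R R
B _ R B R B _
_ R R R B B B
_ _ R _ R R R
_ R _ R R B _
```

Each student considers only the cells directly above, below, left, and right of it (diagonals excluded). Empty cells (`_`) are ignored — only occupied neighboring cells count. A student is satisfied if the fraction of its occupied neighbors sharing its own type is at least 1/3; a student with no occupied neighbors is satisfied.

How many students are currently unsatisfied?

(1,1)R 1/1 satisfied
(1,2)R 3/3 satisfied
(1,3)R 3/3 satisfied
(1,4)R 1/1 satisfied
(1,6)B 0/1 not
(1,7)R 1/2 satisfied
(2,2)R 2/2 satisfied
(2,3)R 2/2 satisfied
(2,5)B 0/1 not
(2,7)R 2/2 satisfied
(3,5)R 2/3 satisfied
(3,6)R 2/3 satisfied
(3,7)R 2/2 satisfied
(4,1)B 0/0 satisfied
(4,3)R 1/2 satisfied
(4,4)B 0/3 not
(4,5)R 1/4 not
(4,6)B 1/3 satisfied
(5,2)R 1/1 satisfied
(5,3)R 4/4 satisfied
(5,4)R 1/3 satisfied
(5,5)B 1/4 not
(5,6)B 3/4 satisfied
(5,7)B 1/2 satisfied
(6,3)R 1/1 satisfied
(6,5)R 2/3 satisfied
(6,6)R 2/4 satisfied
(6,7)R 1/2 satisfied
(7,2)R 0/0 satisfied
(7,4)R 1/1 satisfied
(7,5)R 2/3 satisfied
(7,6)B 0/2 not
Unsatisfied: (1,6), (2,5), (4,4), (4,5), (5,5), (7,6) — 6 in total.

6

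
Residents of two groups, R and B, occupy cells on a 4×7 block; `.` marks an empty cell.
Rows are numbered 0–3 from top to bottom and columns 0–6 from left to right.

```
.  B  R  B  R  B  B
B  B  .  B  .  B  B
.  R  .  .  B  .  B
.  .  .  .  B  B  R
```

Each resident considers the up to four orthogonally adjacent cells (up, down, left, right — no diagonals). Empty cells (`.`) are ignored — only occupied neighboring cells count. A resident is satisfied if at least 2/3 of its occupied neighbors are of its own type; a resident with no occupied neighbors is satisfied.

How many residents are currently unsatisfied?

(0,1)B 1/2 not
(0,2)R 0/2 not
(0,3)B 1/3 not
(0,4)R 0/2 not
(0,5)B 2/3 satisfied
(0,6)B 2/2 satisfied
(1,0)B 1/1 satisfied
(1,1)B 2/3 satisfied
(1,3)B 1/1 satisfied
(1,5)B 2/2 satisfied
(1,6)B 3/3 satisfied
(2,1)R 0/1 not
(2,4)B 1/1 satisfied
(2,6)B 1/2 not
(3,4)B 2/2 satisfied
(3,5)B 1/2 not
(3,6)R 0/2 not
Unsatisfied: (0,1), (0,2), (0,3), (0,4), (2,1), (2,6), (3,5), (3,6) — 8 in total.

8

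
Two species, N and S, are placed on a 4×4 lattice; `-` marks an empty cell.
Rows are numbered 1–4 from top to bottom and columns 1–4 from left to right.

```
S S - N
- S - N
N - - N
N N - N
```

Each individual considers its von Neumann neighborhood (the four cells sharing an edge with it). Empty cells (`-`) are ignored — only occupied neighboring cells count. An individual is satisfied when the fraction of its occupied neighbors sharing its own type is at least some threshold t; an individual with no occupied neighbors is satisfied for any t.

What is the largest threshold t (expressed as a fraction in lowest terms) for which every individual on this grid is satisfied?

1/1

Row 1: (1,1)S 1/1 · (1,2)S 2/2 · (1,4)N 1/1
Row 2: (2,2)S 1/1 · (2,4)N 2/2
Row 3: (3,1)N 1/1 · (3,4)N 2/2
Row 4: (4,1)N 2/2 · (4,2)N 1/1 · (4,4)N 1/1
The smallest same-type fraction is 1/1 at (1,1), which reduces to 1/1. Any threshold above that leaves this individual unsatisfied.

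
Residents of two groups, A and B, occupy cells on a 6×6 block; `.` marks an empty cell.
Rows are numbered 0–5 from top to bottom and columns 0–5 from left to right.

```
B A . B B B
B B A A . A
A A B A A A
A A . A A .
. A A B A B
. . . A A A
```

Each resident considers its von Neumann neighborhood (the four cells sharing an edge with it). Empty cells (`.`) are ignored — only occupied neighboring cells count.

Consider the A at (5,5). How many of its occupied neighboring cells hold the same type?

Occupied neighbors of (5,5): (4,5)=B, (5,4)=A.
Same type (A): 1 of 2.

1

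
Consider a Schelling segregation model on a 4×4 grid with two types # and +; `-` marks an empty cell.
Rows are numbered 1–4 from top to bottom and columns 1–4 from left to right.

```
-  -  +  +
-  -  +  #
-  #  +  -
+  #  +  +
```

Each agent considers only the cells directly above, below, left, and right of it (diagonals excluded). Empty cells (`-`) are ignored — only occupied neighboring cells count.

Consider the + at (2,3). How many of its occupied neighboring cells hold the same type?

2

Occupied neighbors of (2,3): (1,3)=+, (3,3)=+, (2,4)=#.
Same type (+): 2 of 3.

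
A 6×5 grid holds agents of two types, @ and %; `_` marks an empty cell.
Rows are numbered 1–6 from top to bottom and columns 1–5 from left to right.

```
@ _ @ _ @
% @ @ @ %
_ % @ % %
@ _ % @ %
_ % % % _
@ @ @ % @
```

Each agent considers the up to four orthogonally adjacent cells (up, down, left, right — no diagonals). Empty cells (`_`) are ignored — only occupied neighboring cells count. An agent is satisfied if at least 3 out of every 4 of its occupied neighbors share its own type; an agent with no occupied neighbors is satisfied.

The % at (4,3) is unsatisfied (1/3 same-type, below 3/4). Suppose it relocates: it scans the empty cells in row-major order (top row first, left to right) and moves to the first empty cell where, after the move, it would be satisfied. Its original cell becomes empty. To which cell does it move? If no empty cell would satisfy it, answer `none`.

none

Vacating (4,3). Empty cells in order:
  (1,2): 0/3 same-type → still unsatisfied.
  (1,4): 0/3 same-type → still unsatisfied.
  (3,1): 2/3 same-type → still unsatisfied.
  (4,2): 2/3 same-type → still unsatisfied.
  (5,1): 1/3 same-type → still unsatisfied.
  (5,5): 2/3 same-type → still unsatisfied.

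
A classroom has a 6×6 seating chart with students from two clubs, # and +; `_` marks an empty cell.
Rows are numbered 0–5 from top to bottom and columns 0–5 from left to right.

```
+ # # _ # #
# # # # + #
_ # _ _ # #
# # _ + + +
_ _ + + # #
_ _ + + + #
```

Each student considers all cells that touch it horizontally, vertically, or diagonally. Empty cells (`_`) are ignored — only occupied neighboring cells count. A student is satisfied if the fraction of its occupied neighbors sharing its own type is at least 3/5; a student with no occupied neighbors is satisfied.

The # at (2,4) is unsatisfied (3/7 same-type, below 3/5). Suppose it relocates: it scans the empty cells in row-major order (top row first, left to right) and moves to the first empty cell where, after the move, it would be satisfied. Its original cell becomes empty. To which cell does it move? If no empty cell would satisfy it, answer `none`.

Vacating (2,4). Empty cells in order:
  (0,3): 4/5 same-type → satisfied — stop here.

(0,3)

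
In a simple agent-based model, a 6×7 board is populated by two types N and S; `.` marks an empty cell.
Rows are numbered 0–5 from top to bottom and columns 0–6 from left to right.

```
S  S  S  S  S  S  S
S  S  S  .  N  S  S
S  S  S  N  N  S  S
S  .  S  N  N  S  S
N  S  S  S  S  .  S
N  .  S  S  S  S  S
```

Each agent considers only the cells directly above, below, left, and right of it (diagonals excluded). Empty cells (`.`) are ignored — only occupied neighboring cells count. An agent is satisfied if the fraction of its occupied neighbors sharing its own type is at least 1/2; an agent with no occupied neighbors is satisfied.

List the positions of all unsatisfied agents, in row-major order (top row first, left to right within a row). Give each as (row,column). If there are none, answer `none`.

(1,4), (4,0)

(0,0)S 2/2 ok
(0,1)S 3/3 ok
(0,2)S 3/3 ok
(0,3)S 2/2 ok
(0,4)S 2/3 ok
(0,5)S 3/3 ok
(0,6)S 2/2 ok
(1,0)S 3/3 ok
(1,1)S 4/4 ok
(1,2)S 3/3 ok
(1,4)N 1/3 unhappy
(1,5)S 3/4 ok
(1,6)S 3/3 ok
(2,0)S 3/3 ok
(2,1)S 3/3 ok
(2,2)S 3/4 ok
(2,3)N 2/3 ok
(2,4)N 3/4 ok
(2,5)S 3/4 ok
(2,6)S 3/3 ok
(3,0)S 1/2 ok
(3,2)S 2/3 ok
(3,3)N 2/4 ok
(3,4)N 2/4 ok
(3,5)S 2/3 ok
(3,6)S 3/3 ok
(4,0)N 1/3 unhappy
(4,1)S 1/2 ok
(4,2)S 4/4 ok
(4,3)S 3/4 ok
(4,4)S 2/3 ok
(4,6)S 2/2 ok
(5,0)N 1/1 ok
(5,2)S 2/2 ok
(5,3)S 3/3 ok
(5,4)S 3/3 ok
(5,5)S 2/2 ok
(5,6)S 2/2 ok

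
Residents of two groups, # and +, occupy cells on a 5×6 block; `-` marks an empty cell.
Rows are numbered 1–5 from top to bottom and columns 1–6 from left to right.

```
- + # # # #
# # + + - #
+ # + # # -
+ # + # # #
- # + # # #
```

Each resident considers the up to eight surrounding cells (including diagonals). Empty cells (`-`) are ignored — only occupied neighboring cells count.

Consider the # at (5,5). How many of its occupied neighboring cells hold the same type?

Occupied neighbors of (5,5): (4,4)=#, (4,5)=#, (4,6)=#, (5,4)=#, (5,6)=#.
Same type (#): 5 of 5.

5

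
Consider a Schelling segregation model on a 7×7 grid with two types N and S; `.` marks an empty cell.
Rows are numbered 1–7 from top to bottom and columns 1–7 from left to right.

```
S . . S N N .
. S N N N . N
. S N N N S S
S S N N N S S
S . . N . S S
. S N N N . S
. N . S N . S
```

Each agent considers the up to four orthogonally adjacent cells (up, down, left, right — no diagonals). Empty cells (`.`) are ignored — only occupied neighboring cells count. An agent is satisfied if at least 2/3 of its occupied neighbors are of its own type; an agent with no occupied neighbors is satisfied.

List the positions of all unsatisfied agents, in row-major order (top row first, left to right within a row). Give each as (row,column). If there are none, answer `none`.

(1,4), (2,2), (2,7), (6,2), (6,3), (7,2), (7,4), (7,5)

(1,1)S 0/0 satisfied
(1,4)S 0/2 not
(1,5)N 2/3 satisfied
(1,6)N 1/1 satisfied
(2,2)S 1/2 not
(2,3)N 2/3 satisfied
(2,4)N 3/4 satisfied
(2,5)N 3/3 satisfied
(2,7)N 0/1 not
(3,2)S 2/3 satisfied
(3,3)N 3/4 satisfied
(3,4)N 4/4 satisfied
(3,5)N 3/4 satisfied
(3,6)S 2/3 satisfied
(3,7)S 2/3 satisfied
(4,1)S 2/2 satisfied
(4,2)S 2/3 satisfied
(4,3)N 2/3 satisfied
(4,4)N 4/4 satisfied
(4,5)N 2/3 satisfied
(4,6)S 3/4 satisfied
(4,7)S 3/3 satisfied
(5,1)S 1/1 satisfied
(5,4)N 2/2 satisfied
(5,6)S 2/2 satisfied
(5,7)S 3/3 satisfied
(6,2)S 0/2 not
(6,3)N 1/2 not
(6,4)N 3/4 satisfied
(6,5)N 2/2 satisfied
(6,7)S 2/2 satisfied
(7,2)N 0/1 not
(7,4)S 0/2 not
(7,5)N 1/2 not
(7,7)S 1/1 satisfied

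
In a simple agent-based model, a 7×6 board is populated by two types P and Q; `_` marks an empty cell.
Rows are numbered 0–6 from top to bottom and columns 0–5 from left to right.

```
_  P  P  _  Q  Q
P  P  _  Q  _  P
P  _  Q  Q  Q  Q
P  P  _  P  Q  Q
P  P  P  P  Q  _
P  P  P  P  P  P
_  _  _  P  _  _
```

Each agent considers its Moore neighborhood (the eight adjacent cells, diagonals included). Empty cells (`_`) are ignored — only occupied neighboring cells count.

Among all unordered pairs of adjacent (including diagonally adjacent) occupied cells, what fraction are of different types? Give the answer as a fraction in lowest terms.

17/72

Scan each occupied cell's neighbors to the right and below (and the two forward diagonals) so each pair is counted once.
From row 0: 3 unlike of 9 pairs (running 3/9).
From row 1: 3 unlike of 9 pairs (running 6/18).
From row 2: 4 unlike of 14 pairs (running 10/32).
From row 3: 3 unlike of 14 pairs (running 13/46).
From row 4: 4 unlike of 18 pairs (running 17/64).
From row 5: 0 unlike of 8 pairs (running 17/72).
Total adjacent occupied pairs: 72; unlike-type pairs: 17.
17/72 is already in lowest terms.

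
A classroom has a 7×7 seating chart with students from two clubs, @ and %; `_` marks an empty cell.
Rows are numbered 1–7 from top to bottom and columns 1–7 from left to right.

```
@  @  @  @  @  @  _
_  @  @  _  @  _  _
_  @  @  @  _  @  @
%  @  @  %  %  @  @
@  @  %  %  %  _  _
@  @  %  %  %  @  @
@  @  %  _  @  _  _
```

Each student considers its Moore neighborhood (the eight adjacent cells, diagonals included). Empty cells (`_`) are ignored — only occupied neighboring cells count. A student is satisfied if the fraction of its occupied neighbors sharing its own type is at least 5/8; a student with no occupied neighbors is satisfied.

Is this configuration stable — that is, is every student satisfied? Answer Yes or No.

Row 1: (1,1)@ 2/2 satisfied · (1,2)@ 4/4 satisfied · (1,3)@ 4/4 satisfied · (1,4)@ 4/4 satisfied · (1,5)@ 3/3 satisfied · (1,6)@ 2/2 satisfied
Row 2: (2,2)@ 6/6 satisfied · (2,3)@ 7/7 satisfied · (2,5)@ 5/5 satisfied
Row 3: (3,2)@ 5/6 satisfied · (3,3)@ 6/7 satisfied · (3,4)@ 4/6 satisfied · (3,6)@ 4/5 satisfied · (3,7)@ 3/3 satisfied
Row 4: (4,1)% 0/4 not · (4,2)@ 5/7 satisfied · (4,3)@ 5/8 satisfied · (4,4)% 4/7 not · (4,5)% 3/6 not · (4,6)@ 3/5 not · (4,7)@ 3/3 satisfied
Row 5: (5,1)@ 4/5 satisfied · (5,2)@ 5/8 satisfied · (5,3)% 4/8 not · (5,4)% 7/8 satisfied · (5,5)% 5/7 satisfied
Row 6: (6,1)@ 5/5 satisfied · (6,2)@ 5/8 satisfied · (6,3)% 4/7 not · (6,4)% 6/7 satisfied · (6,5)% 3/5 not · (6,6)@ 2/4 not · (6,7)@ 1/1 satisfied
Row 7: (7,1)@ 3/3 satisfied · (7,2)@ 3/5 not · (7,3)% 2/4 not · (7,5)@ 1/3 not
For instance (4,1) has only 0/4 same-type neighbors, below 5/8.

No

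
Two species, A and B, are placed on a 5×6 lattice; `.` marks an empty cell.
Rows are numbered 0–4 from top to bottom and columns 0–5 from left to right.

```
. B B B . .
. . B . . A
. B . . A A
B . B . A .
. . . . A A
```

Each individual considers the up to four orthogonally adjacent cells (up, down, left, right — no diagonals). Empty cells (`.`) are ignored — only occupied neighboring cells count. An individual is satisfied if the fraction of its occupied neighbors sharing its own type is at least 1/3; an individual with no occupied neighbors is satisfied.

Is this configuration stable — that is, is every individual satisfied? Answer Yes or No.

Row 0: (0,1)B 1/1 ✓ · (0,2)B 3/3 ✓ · (0,3)B 1/1 ✓
Row 1: (1,2)B 1/1 ✓ · (1,5)A 1/1 ✓
Row 2: (2,1)B 0/0 ✓ · (2,4)A 2/2 ✓ · (2,5)A 2/2 ✓
Row 3: (3,0)B 0/0 ✓ · (3,2)B 0/0 ✓ · (3,4)A 2/2 ✓
Row 4: (4,4)A 2/2 ✓ · (4,5)A 1/1 ✓
All meet the threshold, so the configuration is stable.

Yes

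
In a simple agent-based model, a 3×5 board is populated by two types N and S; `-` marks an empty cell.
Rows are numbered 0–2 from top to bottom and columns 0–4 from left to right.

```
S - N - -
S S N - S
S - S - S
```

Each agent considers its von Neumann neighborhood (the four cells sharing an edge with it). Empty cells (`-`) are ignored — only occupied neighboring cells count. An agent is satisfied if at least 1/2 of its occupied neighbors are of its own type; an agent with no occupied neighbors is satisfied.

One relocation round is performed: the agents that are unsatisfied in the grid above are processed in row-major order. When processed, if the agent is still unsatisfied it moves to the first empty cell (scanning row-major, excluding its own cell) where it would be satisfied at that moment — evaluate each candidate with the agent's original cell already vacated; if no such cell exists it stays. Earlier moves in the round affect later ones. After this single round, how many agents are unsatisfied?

0

Initially unsatisfied (in order): (1,2), (2,2).
  (1,2) → (0,3).
  (2,2): now satisfied by earlier moves; stays.
Resulting grid:
S - N N -
S S - - S
S - S - S
All satisfied now.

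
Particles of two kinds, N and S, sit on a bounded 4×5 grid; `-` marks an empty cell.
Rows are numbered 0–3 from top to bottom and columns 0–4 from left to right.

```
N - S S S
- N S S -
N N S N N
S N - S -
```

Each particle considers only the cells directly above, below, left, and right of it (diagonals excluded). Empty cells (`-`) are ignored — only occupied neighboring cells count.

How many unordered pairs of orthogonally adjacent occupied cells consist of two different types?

Scan each occupied cell's neighbors to the right and below so each pair is counted once.
From row 0: 0 unlike of 4 pairs (running 0/4).
From row 1: 2 unlike of 5 pairs (running 2/9).
From row 2: 4 unlike of 7 pairs (running 6/16).
From row 3: 1 unlike of 1 pairs (running 7/17).
Total adjacent occupied pairs: 17; unlike-type pairs: 7.

7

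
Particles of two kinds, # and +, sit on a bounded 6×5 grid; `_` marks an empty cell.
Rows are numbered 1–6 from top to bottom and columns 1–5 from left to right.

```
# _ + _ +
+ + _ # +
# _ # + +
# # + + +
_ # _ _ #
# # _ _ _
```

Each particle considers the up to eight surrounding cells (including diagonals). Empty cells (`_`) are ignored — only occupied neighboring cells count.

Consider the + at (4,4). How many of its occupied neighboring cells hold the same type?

4

Occupied neighbors of (4,4): (3,3)=#, (3,4)=+, (3,5)=+, (4,3)=+, (4,5)=+, (5,5)=#.
Same type (+): 4 of 6.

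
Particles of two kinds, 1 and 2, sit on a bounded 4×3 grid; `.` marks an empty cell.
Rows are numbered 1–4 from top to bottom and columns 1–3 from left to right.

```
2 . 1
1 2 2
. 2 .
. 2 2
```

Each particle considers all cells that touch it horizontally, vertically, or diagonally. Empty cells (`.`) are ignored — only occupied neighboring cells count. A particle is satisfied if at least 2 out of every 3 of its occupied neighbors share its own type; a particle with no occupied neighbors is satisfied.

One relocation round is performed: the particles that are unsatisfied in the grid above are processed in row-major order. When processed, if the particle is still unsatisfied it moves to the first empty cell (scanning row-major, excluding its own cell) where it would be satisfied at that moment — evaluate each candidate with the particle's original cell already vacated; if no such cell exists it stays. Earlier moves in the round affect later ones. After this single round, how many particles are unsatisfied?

2

Initially unsatisfied (in order): (1,1), (1,3), (2,1), (2,2).
  (1,1) → (3,1).
  (1,3): no empty cell satisfies it; stays.
  (2,1): no empty cell satisfies it; stays.
  (2,2) → (3,3).
Resulting grid:
. . 1
1 . 2
2 2 2
. 2 2
Unsatisfied now: (1,3), (2,1).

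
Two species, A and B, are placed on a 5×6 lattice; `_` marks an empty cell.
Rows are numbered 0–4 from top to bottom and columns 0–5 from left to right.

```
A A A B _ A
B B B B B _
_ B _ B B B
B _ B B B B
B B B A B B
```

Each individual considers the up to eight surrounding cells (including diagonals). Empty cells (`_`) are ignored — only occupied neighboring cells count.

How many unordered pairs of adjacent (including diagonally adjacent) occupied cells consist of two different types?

Scan each occupied cell's neighbors to the right and below (and the two forward diagonals) so each pair is counted once.
Row 0: A(0,0)–A(0,1)= A(0,0)–B(1,0)≠ A(0,0)–B(1,1)≠ A(0,1)–A(0,2)= A(0,1)–B(1,1)≠ A(0,1)–B(1,2)≠ A(0,1)–B(1,0)≠ A(0,2)–B(0,3)≠ A(0,2)–B(1,2)≠ A(0,2)–B(1,3)≠ A(0,2)–B(1,1)≠ B(0,3)–B(1,3)= B(0,3)–B(1,4)= B(0,3)–B(1,2)= A(0,5)–B(1,4)≠  → 10/15 unlike.
Row 1: B(1,0)–B(1,1)= B(1,0)–B(2,1)= B(1,1)–B(1,2)= B(1,1)–B(2,1)= B(1,2)–B(1,3)= B(1,2)–B(2,3)= B(1,2)–B(2,1)= B(1,3)–B(1,4)= B(1,3)–B(2,3)= B(1,3)–B(2,4)= B(1,4)–B(2,4)= B(1,4)–B(2,5)= B(1,4)–B(2,3)=  → 0/13 unlike.
Row 2: B(2,1)–B(3,2)= B(2,1)–B(3,0)= B(2,3)–B(2,4)= B(2,3)–B(3,3)= B(2,3)–B(3,4)= B(2,3)–B(3,2)= B(2,4)–B(2,5)= B(2,4)–B(3,4)= B(2,4)–B(3,5)= B(2,4)–B(3,3)= B(2,5)–B(3,5)= B(2,5)–B(3,4)=  → 0/12 unlike.
Row 3: B(3,0)–B(4,0)= B(3,0)–B(4,1)= B(3,2)–B(3,3)= B(3,2)–B(4,2)= B(3,2)–A(4,3)≠ B(3,2)–B(4,1)= B(3,3)–B(3,4)= B(3,3)–A(4,3)≠ B(3,3)–B(4,4)= B(3,3)–B(4,2)= B(3,4)–B(3,5)= B(3,4)–B(4,4)= B(3,4)–B(4,5)= B(3,4)–A(4,3)≠ B(3,5)–B(4,5)= B(3,5)–B(4,4)=  → 3/16 unlike.
Row 4: B(4,0)–B(4,1)= B(4,1)–B(4,2)= B(4,2)–A(4,3)≠ A(4,3)–B(4,4)≠ B(4,4)–B(4,5)=  → 2/5 unlike.
Total adjacent occupied pairs: 61; unlike-type pairs: 15.

15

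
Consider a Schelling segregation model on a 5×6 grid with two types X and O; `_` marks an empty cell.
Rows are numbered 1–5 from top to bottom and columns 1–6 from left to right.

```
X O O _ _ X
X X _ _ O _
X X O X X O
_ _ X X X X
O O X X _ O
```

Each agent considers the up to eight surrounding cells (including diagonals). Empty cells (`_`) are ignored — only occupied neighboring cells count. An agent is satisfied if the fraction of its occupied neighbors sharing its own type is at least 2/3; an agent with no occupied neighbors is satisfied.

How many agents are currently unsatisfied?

10

Row 1: (1,1)X 2/3 ok · (1,2)O 1/4 unhappy · (1,3)O 1/2 unhappy · (1,6)X 0/1 unhappy
Row 2: (2,1)X 4/5 ok · (2,2)X 4/7 unhappy · (2,5)O 1/4 unhappy
Row 3: (3,1)X 3/3 ok · (3,2)X 4/5 ok · (3,3)O 0/5 unhappy · (3,4)X 4/6 ok · (3,5)X 4/6 ok · (3,6)O 1/4 unhappy
Row 4: (4,3)X 5/7 ok · (4,4)X 6/7 ok · (4,5)X 5/7 ok · (4,6)X 2/4 unhappy
Row 5: (5,1)O 1/1 ok · (5,2)O 1/3 unhappy · (5,3)X 3/4 ok · (5,4)X 4/4 ok · (5,6)O 0/2 unhappy
Unsatisfied: (1,2), (1,3), (1,6), (2,2), (2,5), (3,3), (3,6), (4,6), (5,2), (5,6) — 10 in total.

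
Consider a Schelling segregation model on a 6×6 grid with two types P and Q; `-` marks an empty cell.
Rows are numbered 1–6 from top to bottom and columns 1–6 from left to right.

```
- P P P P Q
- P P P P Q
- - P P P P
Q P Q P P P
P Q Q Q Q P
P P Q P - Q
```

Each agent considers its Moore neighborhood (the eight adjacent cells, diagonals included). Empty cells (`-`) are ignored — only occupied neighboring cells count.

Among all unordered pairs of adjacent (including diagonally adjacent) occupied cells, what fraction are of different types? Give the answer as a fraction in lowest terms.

31/88

Scan each occupied cell's neighbors to the right and below (and the two forward diagonals) so each pair is counted once.
From row 1: 3 unlike of 17 pairs (running 3/17).
From row 2: 3 unlike of 15 pairs (running 6/32).
From row 3: 2 unlike of 14 pairs (running 8/46).
From row 4: 12 unlike of 21 pairs (running 20/67).
From row 5: 9 unlike of 18 pairs (running 29/85).
From row 6: 2 unlike of 3 pairs (running 31/88).
Total adjacent occupied pairs: 88; unlike-type pairs: 31.
31/88 is already in lowest terms.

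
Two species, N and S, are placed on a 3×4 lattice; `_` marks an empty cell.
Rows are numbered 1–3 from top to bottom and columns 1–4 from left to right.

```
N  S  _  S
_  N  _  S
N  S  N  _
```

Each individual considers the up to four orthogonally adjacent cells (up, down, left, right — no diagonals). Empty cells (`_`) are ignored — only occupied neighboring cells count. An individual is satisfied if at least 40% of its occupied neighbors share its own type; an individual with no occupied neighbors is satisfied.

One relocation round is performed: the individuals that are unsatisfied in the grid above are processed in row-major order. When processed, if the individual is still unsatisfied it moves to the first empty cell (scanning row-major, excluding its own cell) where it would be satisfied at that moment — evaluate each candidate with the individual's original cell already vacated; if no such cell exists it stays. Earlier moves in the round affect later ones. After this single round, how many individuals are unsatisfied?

0

Initially unsatisfied (in order): (1,1), (1,2), (2,2), (3,1), (3,2), (3,3).
  (1,1) → (2,1).
  (1,2) → (1,3).
  (2,2): now satisfied by earlier moves; stays.
  (3,1): now satisfied by earlier moves; stays.
  (3,2) → (1,2).
  (3,3): now satisfied by earlier moves; stays.
Resulting grid:
_ S S S
N N _ S
N _ N _
All satisfied now.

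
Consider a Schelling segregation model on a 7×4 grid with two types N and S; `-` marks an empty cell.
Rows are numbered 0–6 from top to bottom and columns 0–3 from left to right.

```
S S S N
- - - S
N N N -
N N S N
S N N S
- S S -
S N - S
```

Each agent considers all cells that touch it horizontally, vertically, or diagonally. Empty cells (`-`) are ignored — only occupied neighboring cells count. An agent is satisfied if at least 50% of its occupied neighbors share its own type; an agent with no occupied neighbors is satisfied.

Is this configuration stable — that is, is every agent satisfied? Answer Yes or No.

(0,0)S 1/1 ok
(0,1)S 2/2 ok
(0,2)S 2/3 ok
(0,3)N 0/2 unhappy
(1,3)S 1/3 unhappy
(2,0)N 3/3 ok
(2,1)N 4/5 ok
(2,2)N 3/5 ok
(3,0)N 4/5 ok
(3,1)N 6/8 ok
(3,2)S 1/7 unhappy
(3,3)N 2/4 ok
(4,0)S 1/4 unhappy
(4,1)N 3/7 unhappy
(4,2)N 3/7 unhappy
(4,3)S 2/4 ok
(5,1)S 3/6 ok
(5,2)S 3/6 ok
(6,0)S 1/2 ok
(6,1)N 0/3 unhappy
(6,3)S 1/1 ok
For instance (0,3) has only 0/2 same-type neighbors, below 1/2.

No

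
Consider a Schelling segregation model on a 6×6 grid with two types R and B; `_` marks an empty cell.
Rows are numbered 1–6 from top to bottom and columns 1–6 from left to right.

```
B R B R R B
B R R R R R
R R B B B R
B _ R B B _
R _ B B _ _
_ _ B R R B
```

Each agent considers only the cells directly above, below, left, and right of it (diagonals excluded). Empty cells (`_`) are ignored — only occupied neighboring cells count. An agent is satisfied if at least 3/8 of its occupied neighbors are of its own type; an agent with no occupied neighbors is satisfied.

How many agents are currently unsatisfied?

(1,1)B 1/2 ok
(1,2)R 1/3 unhappy
(1,3)B 0/3 unhappy
(1,4)R 2/3 ok
(1,5)R 2/3 ok
(1,6)B 0/2 unhappy
(2,1)B 1/3 unhappy
(2,2)R 3/4 ok
(2,3)R 2/4 ok
(2,4)R 3/4 ok
(2,5)R 3/4 ok
(2,6)R 2/3 ok
(3,1)R 1/3 unhappy
(3,2)R 2/3 ok
(3,3)B 1/4 unhappy
(3,4)B 3/4 ok
(3,5)B 2/4 ok
(3,6)R 1/2 ok
(4,1)B 0/2 unhappy
(4,3)R 0/3 unhappy
(4,4)B 3/4 ok
(4,5)B 2/2 ok
(5,1)R 0/1 unhappy
(5,3)B 2/3 ok
(5,4)B 2/3 ok
(6,3)B 1/2 ok
(6,4)R 1/3 unhappy
(6,5)R 1/2 ok
(6,6)B 0/1 unhappy
Unsatisfied: (1,2), (1,3), (1,6), (2,1), (3,1), (3,3), (4,1), (4,3), (5,1), (6,4), (6,6) — 11 in total.

11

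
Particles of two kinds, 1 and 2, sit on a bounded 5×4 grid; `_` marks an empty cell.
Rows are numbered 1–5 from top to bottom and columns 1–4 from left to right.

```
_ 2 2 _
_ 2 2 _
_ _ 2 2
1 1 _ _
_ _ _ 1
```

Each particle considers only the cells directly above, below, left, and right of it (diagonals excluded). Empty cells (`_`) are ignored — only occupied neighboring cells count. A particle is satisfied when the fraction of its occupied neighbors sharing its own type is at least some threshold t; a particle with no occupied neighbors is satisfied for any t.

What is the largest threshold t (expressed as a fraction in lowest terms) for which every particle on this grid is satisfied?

Row 1: (1,2)2 2/2 · (1,3)2 2/2
Row 2: (2,2)2 2/2 · (2,3)2 3/3
Row 3: (3,3)2 2/2 · (3,4)2 1/1
Row 4: (4,1)1 1/1 · (4,2)1 1/1
Row 5: (5,4)1 — no occupied neighbors
The smallest same-type fraction is 2/2 at (1,2), which reduces to 1/1. Any threshold above that leaves this particle unsatisfied.

1/1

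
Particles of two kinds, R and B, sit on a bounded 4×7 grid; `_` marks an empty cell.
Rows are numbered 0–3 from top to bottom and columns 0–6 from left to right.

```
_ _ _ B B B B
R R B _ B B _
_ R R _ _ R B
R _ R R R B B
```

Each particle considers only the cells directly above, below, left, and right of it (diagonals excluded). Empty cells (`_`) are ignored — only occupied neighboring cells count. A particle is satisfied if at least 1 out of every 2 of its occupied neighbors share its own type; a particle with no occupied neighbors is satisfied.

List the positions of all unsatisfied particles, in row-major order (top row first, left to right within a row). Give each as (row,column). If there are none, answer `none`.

(1,2), (2,5), (3,5)

Row 0: (0,3)B 1/1 satisfied · (0,4)B 3/3 satisfied · (0,5)B 3/3 satisfied · (0,6)B 1/1 satisfied
Row 1: (1,0)R 1/1 satisfied · (1,1)R 2/3 satisfied · (1,2)B 0/2 not · (1,4)B 2/2 satisfied · (1,5)B 2/3 satisfied
Row 2: (2,1)R 2/2 satisfied · (2,2)R 2/3 satisfied · (2,5)R 0/3 not · (2,6)B 1/2 satisfied
Row 3: (3,0)R 0/0 satisfied · (3,2)R 2/2 satisfied · (3,3)R 2/2 satisfied · (3,4)R 1/2 satisfied · (3,5)B 1/3 not · (3,6)B 2/2 satisfied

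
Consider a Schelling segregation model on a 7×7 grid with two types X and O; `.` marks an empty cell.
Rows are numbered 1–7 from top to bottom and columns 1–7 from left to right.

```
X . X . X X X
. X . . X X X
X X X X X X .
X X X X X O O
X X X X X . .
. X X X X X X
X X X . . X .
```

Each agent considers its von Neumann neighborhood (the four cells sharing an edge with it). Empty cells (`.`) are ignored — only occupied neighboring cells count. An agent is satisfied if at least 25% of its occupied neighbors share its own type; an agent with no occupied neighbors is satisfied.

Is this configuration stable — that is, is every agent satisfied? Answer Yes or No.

(1,1)X 0/0 ok
(1,3)X 0/0 ok
(1,5)X 2/2 ok
(1,6)X 3/3 ok
(1,7)X 2/2 ok
(2,2)X 1/1 ok
(2,5)X 3/3 ok
(2,6)X 4/4 ok
(2,7)X 2/2 ok
(3,1)X 2/2 ok
(3,2)X 4/4 ok
(3,3)X 3/3 ok
(3,4)X 3/3 ok
(3,5)X 4/4 ok
(3,6)X 2/3 ok
(4,1)X 3/3 ok
(4,2)X 4/4 ok
(4,3)X 4/4 ok
(4,4)X 4/4 ok
(4,5)X 3/4 ok
(4,6)O 1/3 ok
(4,7)O 1/1 ok
(5,1)X 2/2 ok
(5,2)X 4/4 ok
(5,3)X 4/4 ok
(5,4)X 4/4 ok
(5,5)X 3/3 ok
(6,2)X 3/3 ok
(6,3)X 4/4 ok
(6,4)X 3/3 ok
(6,5)X 3/3 ok
(6,6)X 3/3 ok
(6,7)X 1/1 ok
(7,1)X 1/1 ok
(7,2)X 3/3 ok
(7,3)X 2/2 ok
(7,6)X 1/1 ok
All meet the threshold, so the configuration is stable.

Yes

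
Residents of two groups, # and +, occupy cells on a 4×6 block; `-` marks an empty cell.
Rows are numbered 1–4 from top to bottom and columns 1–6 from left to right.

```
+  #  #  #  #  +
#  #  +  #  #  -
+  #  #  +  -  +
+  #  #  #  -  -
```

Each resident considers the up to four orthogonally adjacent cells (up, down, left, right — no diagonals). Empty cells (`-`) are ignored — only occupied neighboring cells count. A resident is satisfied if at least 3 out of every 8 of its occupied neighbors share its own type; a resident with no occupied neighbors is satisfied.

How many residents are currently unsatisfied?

6

Row 1: (1,1)+ 0/2 unhappy · (1,2)# 2/3 ok · (1,3)# 2/3 ok · (1,4)# 3/3 ok · (1,5)# 2/3 ok · (1,6)+ 0/1 unhappy
Row 2: (2,1)# 1/3 unhappy · (2,2)# 3/4 ok · (2,3)+ 0/4 unhappy · (2,4)# 2/4 ok · (2,5)# 2/2 ok
Row 3: (3,1)+ 1/3 unhappy · (3,2)# 3/4 ok · (3,3)# 2/4 ok · (3,4)+ 0/3 unhappy · (3,6)+ 0/0 ok
Row 4: (4,1)+ 1/2 ok · (4,2)# 2/3 ok · (4,3)# 3/3 ok · (4,4)# 1/2 ok
Unsatisfied: (1,1), (1,6), (2,1), (2,3), (3,1), (3,4) — 6 in total.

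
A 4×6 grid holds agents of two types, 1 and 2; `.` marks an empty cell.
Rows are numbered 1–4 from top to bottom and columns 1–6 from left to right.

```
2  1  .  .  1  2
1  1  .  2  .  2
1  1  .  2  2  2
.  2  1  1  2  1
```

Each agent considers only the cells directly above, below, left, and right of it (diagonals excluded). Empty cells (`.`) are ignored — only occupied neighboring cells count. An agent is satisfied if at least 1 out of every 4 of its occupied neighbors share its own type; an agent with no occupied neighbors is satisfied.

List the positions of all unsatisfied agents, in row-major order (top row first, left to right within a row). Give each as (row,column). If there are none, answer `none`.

(1,1)2 0/2 unhappy
(1,2)1 1/2 ok
(1,5)1 0/1 unhappy
(1,6)2 1/2 ok
(2,1)1 2/3 ok
(2,2)1 3/3 ok
(2,4)2 1/1 ok
(2,6)2 2/2 ok
(3,1)1 2/2 ok
(3,2)1 2/3 ok
(3,4)2 2/3 ok
(3,5)2 3/3 ok
(3,6)2 2/3 ok
(4,2)2 0/2 unhappy
(4,3)1 1/2 ok
(4,4)1 1/3 ok
(4,5)2 1/3 ok
(4,6)1 0/2 unhappy

(1,1), (1,5), (4,2), (4,6)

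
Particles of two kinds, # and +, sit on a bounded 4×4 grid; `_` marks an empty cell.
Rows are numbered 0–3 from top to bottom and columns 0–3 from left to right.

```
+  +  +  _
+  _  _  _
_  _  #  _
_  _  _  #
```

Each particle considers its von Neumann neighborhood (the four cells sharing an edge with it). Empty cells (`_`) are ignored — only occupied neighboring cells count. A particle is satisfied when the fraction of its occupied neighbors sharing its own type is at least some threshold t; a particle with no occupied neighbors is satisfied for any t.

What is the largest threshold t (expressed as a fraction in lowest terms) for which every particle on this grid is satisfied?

1/1

Row 0: (0,0)+ 2/2 · (0,1)+ 2/2 · (0,2)+ 1/1
Row 1: (1,0)+ 1/1
Row 2: (2,2)# — no occupied neighbors
Row 3: (3,3)# — no occupied neighbors
The smallest same-type fraction is 2/2 at (0,0), which reduces to 1/1. Any threshold above that leaves this particle unsatisfied.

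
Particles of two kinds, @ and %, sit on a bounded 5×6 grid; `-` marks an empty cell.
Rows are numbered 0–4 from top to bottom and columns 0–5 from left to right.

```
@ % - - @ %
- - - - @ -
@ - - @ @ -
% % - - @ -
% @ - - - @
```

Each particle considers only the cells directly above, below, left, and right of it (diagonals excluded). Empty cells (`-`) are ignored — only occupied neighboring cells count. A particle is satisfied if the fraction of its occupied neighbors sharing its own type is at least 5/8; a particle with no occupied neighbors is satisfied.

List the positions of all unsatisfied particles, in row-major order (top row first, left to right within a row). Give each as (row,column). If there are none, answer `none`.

(0,0), (0,1), (0,4), (0,5), (2,0), (3,1), (4,0), (4,1)

Row 0: (0,0)@ 0/1 ✗ · (0,1)% 0/1 ✗ · (0,4)@ 1/2 ✗ · (0,5)% 0/1 ✗
Row 1: (1,4)@ 2/2 ✓
Row 2: (2,0)@ 0/1 ✗ · (2,3)@ 1/1 ✓ · (2,4)@ 3/3 ✓
Row 3: (3,0)% 2/3 ✓ · (3,1)% 1/2 ✗ · (3,4)@ 1/1 ✓
Row 4: (4,0)% 1/2 ✗ · (4,1)@ 0/2 ✗ · (4,5)@ 0/0 ✓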